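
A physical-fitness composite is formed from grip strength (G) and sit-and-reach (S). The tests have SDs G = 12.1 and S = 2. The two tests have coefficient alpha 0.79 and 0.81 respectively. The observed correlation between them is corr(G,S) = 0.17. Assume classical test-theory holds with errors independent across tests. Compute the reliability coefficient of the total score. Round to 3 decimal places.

0.801

Var(G+S) = 12.1² + 2² + 2·[12.1·2·0.17] = 150.41 + 8.228 = 158.638.
Under uncorrelated errors the observed covariances equal the true-score covariances, so only the own-variance terms attenuate.
True-score variance = [12.1²·0.79 + 2²·0.81] + 8.228 = 118.904 + 8.228 = 127.132.
Reliability = 127.132 / 158.638 = 0.801.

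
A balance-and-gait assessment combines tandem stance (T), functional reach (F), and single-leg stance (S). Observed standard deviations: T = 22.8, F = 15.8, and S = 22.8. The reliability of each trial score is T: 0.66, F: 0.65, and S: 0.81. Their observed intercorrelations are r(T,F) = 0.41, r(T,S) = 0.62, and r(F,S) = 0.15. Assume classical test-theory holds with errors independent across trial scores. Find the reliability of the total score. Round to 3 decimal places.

Var(T+F+S) = 22.8² + 15.8² + 22.8² + 2·[22.8·15.8·0.41 + 22.8·22.8·0.62 + 15.8·22.8·0.15] = 1289.32 + 1048.07 = 2337.39.
Because errors are independent across components, Cov(Tᵢ,Tⱼ) = Cov(Xᵢ,Xⱼ); the off-diagonal part of the true-score variance is the same as above.
True-score variance = [22.8²·0.66 + 15.8²·0.65 + 22.8²·0.81] + 1048.07 = 926.431 + 1048.07 = 1974.5.
Reliability = 1974.5 / 2337.39 = 0.845.

0.845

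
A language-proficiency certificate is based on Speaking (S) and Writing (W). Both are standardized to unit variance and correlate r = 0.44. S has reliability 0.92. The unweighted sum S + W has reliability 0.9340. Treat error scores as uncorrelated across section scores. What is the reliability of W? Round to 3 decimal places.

Var(S+W) = 2 + 2·0.44 = 2.880.
True-score variance = ρ_S + ρ_W + 2·0.44, so 0.9340 = (0.92 + ρ_W + 0.88) / 2.880.
ρ_W = 0.9340·2.880 − 0.92 − 0.88 = 0.890.

0.890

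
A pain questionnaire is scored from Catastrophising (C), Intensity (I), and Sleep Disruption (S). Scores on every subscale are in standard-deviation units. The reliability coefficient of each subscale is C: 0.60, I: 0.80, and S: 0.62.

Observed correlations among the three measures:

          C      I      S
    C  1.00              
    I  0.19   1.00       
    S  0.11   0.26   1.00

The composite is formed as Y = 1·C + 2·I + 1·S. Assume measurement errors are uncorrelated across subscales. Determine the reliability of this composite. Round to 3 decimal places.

0.803

Var(Y) = 1 + 2² + 1 + 2·[2·0.19 + 0.11 + 2·0.26] = 6 + 2.02 = 8.02.
Because errors are independent across components, Cov(Tᵢ,Tⱼ) = Cov(Xᵢ,Xⱼ); the off-diagonal part of the true-score variance is the same as above.
True-score variance = [0.60 + 2²·0.80 + 0.62] + 2.02 = 4.42 + 2.02 = 6.44.
Reliability = 6.44 / 8.02 = 0.803.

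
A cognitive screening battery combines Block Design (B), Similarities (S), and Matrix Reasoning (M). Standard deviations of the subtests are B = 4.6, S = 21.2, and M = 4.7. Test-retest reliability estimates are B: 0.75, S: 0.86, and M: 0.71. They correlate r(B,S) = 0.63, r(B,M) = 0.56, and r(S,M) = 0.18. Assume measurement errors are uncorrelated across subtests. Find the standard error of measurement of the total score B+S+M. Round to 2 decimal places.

Var(total) = 492.69 + 182.96 = 675.65.
True-score variance = 418.072 + 182.96 = 601.032, so reliability = 0.8896.
Error variance = 675.65 − 601.032 = 74.6177; SEM = √74.6177 = 8.64.

8.64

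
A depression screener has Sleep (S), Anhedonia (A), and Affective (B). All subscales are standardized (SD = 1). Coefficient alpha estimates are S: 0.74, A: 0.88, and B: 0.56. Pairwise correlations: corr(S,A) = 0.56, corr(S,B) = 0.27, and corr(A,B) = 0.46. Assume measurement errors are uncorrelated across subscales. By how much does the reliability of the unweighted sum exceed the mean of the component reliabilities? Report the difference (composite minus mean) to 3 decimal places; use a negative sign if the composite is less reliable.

Var(sum) = 3 + 2.58 = 5.58; true-score variance = 2.18 + 2.58 = 4.76; composite reliability = 0.8530.
Mean component reliability = 0.7267.
Difference = 0.8530 − 0.7267 = 0.126.

0.126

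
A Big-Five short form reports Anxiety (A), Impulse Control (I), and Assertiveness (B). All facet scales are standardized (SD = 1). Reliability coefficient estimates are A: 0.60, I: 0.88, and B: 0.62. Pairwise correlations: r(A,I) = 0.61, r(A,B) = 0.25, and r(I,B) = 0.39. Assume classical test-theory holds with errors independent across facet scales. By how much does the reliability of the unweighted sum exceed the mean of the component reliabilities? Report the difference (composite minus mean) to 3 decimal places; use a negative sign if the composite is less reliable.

Var(sum) = 3 + 2.5 = 5.5; true-score variance = 2.1 + 2.5 = 4.6; composite reliability = 0.8364.
Mean component reliability = 0.7000.
Difference = 0.8364 − 0.7000 = 0.136.

0.136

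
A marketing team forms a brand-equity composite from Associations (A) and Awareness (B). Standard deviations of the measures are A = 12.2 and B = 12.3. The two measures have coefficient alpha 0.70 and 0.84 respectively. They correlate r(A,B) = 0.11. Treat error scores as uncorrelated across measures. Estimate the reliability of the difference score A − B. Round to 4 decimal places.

Var(A−B) = 12.2² + 12.3² − 2·12.2·12.3·0.11 = 300.13 − 33.0132 = 267.117.
Because errors are independent across components, Cov(Tᵢ,Tⱼ) = Cov(Xᵢ,Xⱼ); the off-diagonal part of the true-score variance is the same as above.
True-score variance = [12.2²·0.70 + 12.3²·0.84] − 33.0132 = 231.272 − 33.0132 = 198.258.
Reliability = 198.258 / 267.117 = 0.7422.

0.7422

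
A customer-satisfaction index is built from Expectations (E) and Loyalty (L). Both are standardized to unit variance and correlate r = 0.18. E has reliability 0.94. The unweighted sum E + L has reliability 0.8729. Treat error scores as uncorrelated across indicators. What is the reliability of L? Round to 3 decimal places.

Var(E+L) = 2 + 2·0.18 = 2.360.
True-score variance = ρ_E + ρ_L + 2·0.18, so 0.8729 = (0.94 + ρ_L + 0.36) / 2.360.
ρ_L = 0.8729·2.360 − 0.94 − 0.36 = 0.760.

0.760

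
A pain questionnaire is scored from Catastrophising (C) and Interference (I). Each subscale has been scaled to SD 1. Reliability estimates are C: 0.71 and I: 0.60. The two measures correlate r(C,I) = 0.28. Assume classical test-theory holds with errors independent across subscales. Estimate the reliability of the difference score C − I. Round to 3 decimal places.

0.521

Var(C−I) = 1 + 1 − 2·0.28 = 2 − 0.56 = 1.44.
With uncorrelated errors the cross-covariances are all true-score covariance, so they carry over unchanged; only the diagonal terms shrink to ρᵢσᵢ².
True-score variance = [0.71 + 0.60] − 0.56 = 1.31 − 0.56 = 0.75.
Reliability = 0.75 / 1.44 = 0.521.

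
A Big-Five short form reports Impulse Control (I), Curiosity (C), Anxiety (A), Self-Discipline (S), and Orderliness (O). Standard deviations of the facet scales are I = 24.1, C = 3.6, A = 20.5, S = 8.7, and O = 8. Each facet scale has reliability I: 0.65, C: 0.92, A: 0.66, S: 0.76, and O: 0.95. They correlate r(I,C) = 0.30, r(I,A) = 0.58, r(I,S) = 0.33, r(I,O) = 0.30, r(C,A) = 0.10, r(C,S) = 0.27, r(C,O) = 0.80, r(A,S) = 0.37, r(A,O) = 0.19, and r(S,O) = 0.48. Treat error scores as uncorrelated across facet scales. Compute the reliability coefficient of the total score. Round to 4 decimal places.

Var(I+C+A+S+O) = 24.1² + 3.6² + 20.5² + 8.7² + 8² + 2·[24.1·3.6·0.30 + 24.1·20.5·0.58 + 24.1·8.7·0.33 + 24.1·8·0.30 + 3.6·20.5·0.10 + 3.6·8.7·0.27 + 3.6·8·0.80 + 20.5·8.7·0.37 + 20.5·8·0.19 + 8.7·8·0.48] = 1153.71 + 1218.08 = 2371.79.
With uncorrelated errors the cross-covariances are all true-score covariance, so they carry over unchanged; only the diagonal terms shrink to ρᵢσᵢ².
True-score variance = [24.1²·0.65 + 3.6²·0.92 + 20.5²·0.66 + 8.7²·0.76 + 8²·0.95] + 1218.08 = 785.139 + 1218.08 = 2003.22.
Reliability = 2003.22 / 2371.79 = 0.8446.

0.8446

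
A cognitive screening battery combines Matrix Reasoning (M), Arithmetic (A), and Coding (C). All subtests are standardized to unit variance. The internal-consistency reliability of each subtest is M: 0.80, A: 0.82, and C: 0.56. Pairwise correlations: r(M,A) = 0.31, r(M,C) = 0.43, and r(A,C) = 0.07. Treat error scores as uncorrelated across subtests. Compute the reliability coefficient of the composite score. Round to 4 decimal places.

Var(M+A+C) = 3 + 2·[0.31 + 0.43 + 0.07] = 3 + 1.62 = 4.62.
Because errors are independent across components, Cov(Tᵢ,Tⱼ) = Cov(Xᵢ,Xⱼ); the off-diagonal part of the true-score variance is the same as above.
True-score variance = [0.80 + 0.82 + 0.56] + 1.62 = 2.18 + 1.62 = 3.8.
Reliability = 3.8 / 4.62 = 0.8225.

0.8225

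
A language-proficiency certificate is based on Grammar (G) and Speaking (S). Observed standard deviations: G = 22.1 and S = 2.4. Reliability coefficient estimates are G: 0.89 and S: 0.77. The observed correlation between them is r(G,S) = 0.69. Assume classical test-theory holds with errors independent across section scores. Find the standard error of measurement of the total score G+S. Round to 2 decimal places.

Var(total) = 494.17 + 73.1952 = 567.365.
True-score variance = 439.12 + 73.1952 = 512.315, so reliability = 0.9030.
Error variance = 567.365 − 512.315 = 55.0499; SEM = √55.0499 = 7.42.

7.42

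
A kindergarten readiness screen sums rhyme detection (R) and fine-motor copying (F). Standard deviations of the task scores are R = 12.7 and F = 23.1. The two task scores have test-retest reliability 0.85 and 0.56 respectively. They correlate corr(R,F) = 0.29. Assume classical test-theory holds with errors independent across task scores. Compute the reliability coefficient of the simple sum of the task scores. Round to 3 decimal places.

Var(R+F) = 12.7² + 23.1² + 2·[12.7·23.1·0.29] = 694.9 + 170.155 = 865.055.
With uncorrelated errors the cross-covariances are all true-score covariance, so they carry over unchanged; only the diagonal terms shrink to ρᵢσᵢ².
True-score variance = [12.7²·0.85 + 23.1²·0.56] + 170.155 = 435.918 + 170.155 = 606.073.
Reliability = 606.073 / 865.055 = 0.701.

0.701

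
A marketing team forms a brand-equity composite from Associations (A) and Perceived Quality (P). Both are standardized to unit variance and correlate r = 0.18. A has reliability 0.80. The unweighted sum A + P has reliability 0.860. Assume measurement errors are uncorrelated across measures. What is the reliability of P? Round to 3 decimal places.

Var(A+P) = 2 + 2·0.18 = 2.360.
True-score variance = ρ_A + ρ_P + 2·0.18, so 0.860 = (0.80 + ρ_P + 0.36) / 2.360.
ρ_P = 0.860·2.360 − 0.80 − 0.36 = 0.870.

0.870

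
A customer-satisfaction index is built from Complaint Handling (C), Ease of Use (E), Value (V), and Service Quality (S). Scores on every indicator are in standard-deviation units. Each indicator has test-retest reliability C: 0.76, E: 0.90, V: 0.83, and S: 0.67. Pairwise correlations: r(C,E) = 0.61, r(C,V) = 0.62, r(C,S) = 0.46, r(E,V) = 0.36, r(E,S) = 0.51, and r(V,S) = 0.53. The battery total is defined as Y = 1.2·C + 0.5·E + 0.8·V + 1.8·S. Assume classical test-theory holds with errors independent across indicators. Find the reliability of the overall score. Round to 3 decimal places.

Var(Y) = 1.2² + 0.5² + 0.8² + 1.8² + 2·[0.6·0.61 + 0.96·0.62 + 2.16·0.46 + 0.4·0.36 + 0.9·0.51 + 1.44·0.53] = 5.57 + 6.642 = 12.212.
Because errors are independent across components, Cov(Tᵢ,Tⱼ) = Cov(Xᵢ,Xⱼ); the off-diagonal part of the true-score variance is the same as above.
True-score variance = [1.2²·0.76 + 0.5²·0.90 + 0.8²·0.83 + 1.8²·0.67] + 6.642 = 4.0214 + 6.642 = 10.6634.
Reliability = 10.6634 / 12.212 = 0.873.

0.873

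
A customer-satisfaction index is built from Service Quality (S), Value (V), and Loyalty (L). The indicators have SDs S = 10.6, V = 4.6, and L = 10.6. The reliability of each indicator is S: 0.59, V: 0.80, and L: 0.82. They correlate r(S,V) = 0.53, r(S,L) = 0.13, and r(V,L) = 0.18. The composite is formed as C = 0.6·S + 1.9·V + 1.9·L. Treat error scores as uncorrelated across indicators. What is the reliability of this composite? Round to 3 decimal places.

Var(C) = 0.6²·10.6² + 1.9²·4.6² + 1.9²·10.6² + 2·[1.14·10.6·4.6·0.53 + 1.14·10.6·10.6·0.13 + 3.61·4.6·10.6·0.18] = 522.457 + 155.594 = 678.05.
With uncorrelated errors the cross-covariances are all true-score covariance, so they carry over unchanged; only the diagonal terms shrink to ρᵢσᵢ².
True-score variance = [0.6²·10.6²·0.59 + 1.9²·4.6²·0.80 + 1.9²·10.6²·0.82] + 155.594 = 417.583 + 155.594 = 573.177.
Reliability = 573.177 / 678.05 = 0.845.

0.845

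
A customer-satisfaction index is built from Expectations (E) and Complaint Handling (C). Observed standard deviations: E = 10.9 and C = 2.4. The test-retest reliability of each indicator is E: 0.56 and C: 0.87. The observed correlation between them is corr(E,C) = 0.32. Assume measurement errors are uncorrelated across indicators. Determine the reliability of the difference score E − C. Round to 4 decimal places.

Var(E−C) = 10.9² + 2.4² − 2·10.9·2.4·0.32 = 124.57 − 16.7424 = 107.828.
With uncorrelated errors the cross-covariances are all true-score covariance, so they carry over unchanged; only the diagonal terms shrink to ρᵢσᵢ².
True-score variance = [10.9²·0.56 + 2.4²·0.87] − 16.7424 = 71.5448 − 16.7424 = 54.8024.
Reliability = 54.8024 / 107.828 = 0.5082.

0.5082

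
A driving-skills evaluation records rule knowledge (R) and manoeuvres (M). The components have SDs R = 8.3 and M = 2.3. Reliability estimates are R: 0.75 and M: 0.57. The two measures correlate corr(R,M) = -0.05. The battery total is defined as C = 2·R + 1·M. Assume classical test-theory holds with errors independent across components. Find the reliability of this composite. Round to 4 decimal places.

Var(C) = 2²·8.3² + 2.3² + 2·[2·8.3·2.3·(-0.05)] = 280.85 − 3.818 = 277.032.
Under uncorrelated errors the observed covariances equal the true-score covariances, so only the own-variance terms attenuate.
True-score variance = [2²·8.3²·0.75 + 2.3²·0.57] − 3.818 = 209.685 − 3.818 = 205.867.
Reliability = 205.867 / 277.032 = 0.7431.

0.7431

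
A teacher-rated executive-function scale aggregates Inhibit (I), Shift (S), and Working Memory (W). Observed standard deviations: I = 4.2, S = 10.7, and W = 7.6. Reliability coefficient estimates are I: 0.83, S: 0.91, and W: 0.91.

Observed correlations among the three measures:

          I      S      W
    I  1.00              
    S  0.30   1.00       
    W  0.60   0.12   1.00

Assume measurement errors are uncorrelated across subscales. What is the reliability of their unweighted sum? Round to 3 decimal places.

0.933

Var(I+S+W) = 4.2² + 10.7² + 7.6² + 2·[4.2·10.7·0.30 + 4.2·7.6·0.60 + 10.7·7.6·0.12] = 189.89 + 84.7848 = 274.675.
With uncorrelated errors the cross-covariances are all true-score covariance, so they carry over unchanged; only the diagonal terms shrink to ρᵢσᵢ².
True-score variance = [4.2²·0.83 + 10.7²·0.91 + 7.6²·0.91] + 84.7848 = 171.389 + 84.7848 = 256.173.
Reliability = 256.173 / 274.675 = 0.933.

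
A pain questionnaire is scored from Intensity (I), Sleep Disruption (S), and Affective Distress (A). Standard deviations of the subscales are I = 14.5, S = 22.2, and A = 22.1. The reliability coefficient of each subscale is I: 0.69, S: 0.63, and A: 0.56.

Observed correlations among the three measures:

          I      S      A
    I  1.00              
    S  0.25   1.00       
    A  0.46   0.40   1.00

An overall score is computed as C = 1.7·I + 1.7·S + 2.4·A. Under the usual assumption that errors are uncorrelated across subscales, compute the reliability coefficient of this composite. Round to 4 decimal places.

0.7593

Var(C) = 1.7²·14.5² + 1.7²·22.2² + 2.4²·22.1² + 2·[2.89·14.5·22.2·0.25 + 4.08·14.5·22.1·0.46 + 4.08·22.2·22.1·0.40] = 4845.17 + 3269.37 = 8114.54.
Under uncorrelated errors the observed covariances equal the true-score covariances, so only the own-variance terms attenuate.
True-score variance = [1.7²·14.5²·0.69 + 1.7²·22.2²·0.63 + 2.4²·22.1²·0.56] + 3269.37 = 2891.99 + 3269.37 = 6161.36.
Reliability = 6161.36 / 8114.54 = 0.7593.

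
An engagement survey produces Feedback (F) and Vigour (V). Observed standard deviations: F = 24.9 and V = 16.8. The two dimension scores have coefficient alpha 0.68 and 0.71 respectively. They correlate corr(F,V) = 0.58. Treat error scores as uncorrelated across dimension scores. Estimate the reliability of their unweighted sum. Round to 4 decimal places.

0.7980

Var(F+V) = 24.9² + 16.8² + 2·[24.9·16.8·0.58] = 902.25 + 485.251 = 1387.5.
With uncorrelated errors the cross-covariances are all true-score covariance, so they carry over unchanged; only the diagonal terms shrink to ρᵢσᵢ².
True-score variance = [24.9²·0.68 + 16.8²·0.71] + 485.251 = 621.997 + 485.251 = 1107.25.
Reliability = 1107.25 / 1387.5 = 0.7980.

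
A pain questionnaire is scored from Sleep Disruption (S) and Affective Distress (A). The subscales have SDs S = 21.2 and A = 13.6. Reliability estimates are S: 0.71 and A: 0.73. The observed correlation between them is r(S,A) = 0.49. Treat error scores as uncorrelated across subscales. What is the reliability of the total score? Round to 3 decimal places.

0.803

Var(S+A) = 21.2² + 13.6² + 2·[21.2·13.6·0.49] = 634.4 + 282.554 = 916.954.
Under uncorrelated errors the observed covariances equal the true-score covariances, so only the own-variance terms attenuate.
True-score variance = [21.2²·0.71 + 13.6²·0.73] + 282.554 = 454.123 + 282.554 = 736.677.
Reliability = 736.677 / 916.954 = 0.803.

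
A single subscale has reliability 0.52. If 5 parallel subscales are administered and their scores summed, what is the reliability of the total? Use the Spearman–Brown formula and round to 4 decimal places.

0.8442

ρ_k = kρ / (1 + (k−1)ρ) = 5·0.52 / (1 + 4·0.52) = 2.600 / 3.080 = 0.8442.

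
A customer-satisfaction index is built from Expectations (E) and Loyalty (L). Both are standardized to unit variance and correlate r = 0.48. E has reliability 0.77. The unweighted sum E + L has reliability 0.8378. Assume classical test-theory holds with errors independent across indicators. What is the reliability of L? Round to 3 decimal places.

0.750

Var(E+L) = 2 + 2·0.48 = 2.960.
True-score variance = ρ_E + ρ_L + 2·0.48, so 0.8378 = (0.77 + ρ_L + 0.96) / 2.960.
ρ_L = 0.8378·2.960 − 0.77 − 0.96 = 0.750.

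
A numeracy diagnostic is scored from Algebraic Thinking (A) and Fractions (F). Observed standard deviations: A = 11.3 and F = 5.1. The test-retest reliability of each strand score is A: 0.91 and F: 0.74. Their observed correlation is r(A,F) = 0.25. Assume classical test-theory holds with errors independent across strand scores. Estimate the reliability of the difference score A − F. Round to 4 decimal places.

0.8538

Var(A−F) = 11.3² + 5.1² − 2·11.3·5.1·0.25 = 153.7 − 28.815 = 124.885.
Under uncorrelated errors the observed covariances equal the true-score covariances, so only the own-variance terms attenuate.
True-score variance = [11.3²·0.91 + 5.1²·0.74] − 28.815 = 135.445 − 28.815 = 106.63.
Reliability = 106.63 / 124.885 = 0.8538.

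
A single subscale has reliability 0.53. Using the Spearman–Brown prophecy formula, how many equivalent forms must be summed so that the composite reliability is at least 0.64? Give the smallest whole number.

k ≥ ρ*(1−ρ₁)/(ρ₁(1−ρ*)) = 0.64·0.47 / (0.53·0.36) = 1.577.
Smallest integer k = 2.

2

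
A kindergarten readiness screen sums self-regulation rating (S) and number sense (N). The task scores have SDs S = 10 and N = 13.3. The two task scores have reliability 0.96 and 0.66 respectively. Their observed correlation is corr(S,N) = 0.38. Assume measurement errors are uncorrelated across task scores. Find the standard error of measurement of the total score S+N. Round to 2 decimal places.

8.01

Var(total) = 276.89 + 101.08 = 377.97.
True-score variance = 212.747 + 101.08 = 313.827, so reliability = 0.8303.
Error variance = 377.97 − 313.827 = 64.1426; SEM = √64.1426 = 8.01.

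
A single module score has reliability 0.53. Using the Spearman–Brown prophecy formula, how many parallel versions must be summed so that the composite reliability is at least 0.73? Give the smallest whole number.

k ≥ ρ*(1−ρ₁)/(ρ₁(1−ρ*)) = 0.73·0.47 / (0.53·0.27) = 2.398.
Smallest integer k = 3.

3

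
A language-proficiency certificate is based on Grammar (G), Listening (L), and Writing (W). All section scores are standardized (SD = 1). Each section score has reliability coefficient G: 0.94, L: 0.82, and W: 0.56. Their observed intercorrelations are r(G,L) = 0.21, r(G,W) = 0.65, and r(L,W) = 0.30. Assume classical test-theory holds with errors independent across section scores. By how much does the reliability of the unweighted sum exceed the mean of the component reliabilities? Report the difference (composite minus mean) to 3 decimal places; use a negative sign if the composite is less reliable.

0.099

Var(sum) = 3 + 2.32 = 5.32; true-score variance = 2.32 + 2.32 = 4.64; composite reliability = 0.8722.
Mean component reliability = 0.7733.
Difference = 0.8722 − 0.7733 = 0.099.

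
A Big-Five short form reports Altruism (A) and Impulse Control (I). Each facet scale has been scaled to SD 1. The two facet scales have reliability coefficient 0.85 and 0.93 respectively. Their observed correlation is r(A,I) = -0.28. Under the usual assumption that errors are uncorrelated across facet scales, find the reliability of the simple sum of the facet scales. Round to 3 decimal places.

Var(A+I) = 2 + 2·[(-0.28)] = 2 − 0.56 = 1.44.
Under uncorrelated errors the observed covariances equal the true-score covariances, so only the own-variance terms attenuate.
True-score variance = [0.85 + 0.93] − 0.56 = 1.78 − 0.56 = 1.22.
Reliability = 1.22 / 1.44 = 0.847.

0.847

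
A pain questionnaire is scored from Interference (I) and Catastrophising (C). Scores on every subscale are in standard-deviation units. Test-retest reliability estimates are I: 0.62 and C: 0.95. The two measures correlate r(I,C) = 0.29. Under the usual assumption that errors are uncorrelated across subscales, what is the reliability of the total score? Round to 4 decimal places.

Var(I+C) = 2 + 2·[0.29] = 2 + 0.58 = 2.58.
Under uncorrelated errors the observed covariances equal the true-score covariances, so only the own-variance terms attenuate.
True-score variance = [0.62 + 0.95] + 0.58 = 1.57 + 0.58 = 2.15.
Reliability = 2.15 / 2.58 = 0.8333.

0.8333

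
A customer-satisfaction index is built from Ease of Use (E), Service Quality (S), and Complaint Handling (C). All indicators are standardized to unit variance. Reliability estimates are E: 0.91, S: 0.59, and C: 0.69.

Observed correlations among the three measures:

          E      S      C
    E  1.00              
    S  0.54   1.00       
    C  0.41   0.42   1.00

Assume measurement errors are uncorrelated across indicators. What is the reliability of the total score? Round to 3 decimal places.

Var(E+S+C) = 3 + 2·[0.54 + 0.41 + 0.42] = 3 + 2.74 = 5.74.
With uncorrelated errors the cross-covariances are all true-score covariance, so they carry over unchanged; only the diagonal terms shrink to ρᵢσᵢ².
True-score variance = [0.91 + 0.59 + 0.69] + 2.74 = 2.19 + 2.74 = 4.93.
Reliability = 4.93 / 5.74 = 0.859.

0.859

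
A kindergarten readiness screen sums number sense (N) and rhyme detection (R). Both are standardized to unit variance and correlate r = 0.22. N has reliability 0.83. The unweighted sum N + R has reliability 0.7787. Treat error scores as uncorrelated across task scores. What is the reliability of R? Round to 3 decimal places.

0.630

Var(N+R) = 2 + 2·0.22 = 2.440.
True-score variance = ρ_N + ρ_R + 2·0.22, so 0.7787 = (0.83 + ρ_R + 0.44) / 2.440.
ρ_R = 0.7787·2.440 − 0.83 − 0.44 = 0.630.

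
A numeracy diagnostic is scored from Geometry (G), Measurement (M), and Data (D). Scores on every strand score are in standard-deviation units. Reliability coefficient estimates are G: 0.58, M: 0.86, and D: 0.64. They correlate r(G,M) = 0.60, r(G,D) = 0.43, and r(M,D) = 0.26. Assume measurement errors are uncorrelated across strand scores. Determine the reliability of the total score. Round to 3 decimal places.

0.835

Var(G+M+D) = 3 + 2·[0.60 + 0.43 + 0.26] = 3 + 2.58 = 5.58.
With uncorrelated errors the cross-covariances are all true-score covariance, so they carry over unchanged; only the diagonal terms shrink to ρᵢσᵢ².
True-score variance = [0.58 + 0.86 + 0.64] + 2.58 = 2.08 + 2.58 = 4.66.
Reliability = 4.66 / 5.58 = 0.835.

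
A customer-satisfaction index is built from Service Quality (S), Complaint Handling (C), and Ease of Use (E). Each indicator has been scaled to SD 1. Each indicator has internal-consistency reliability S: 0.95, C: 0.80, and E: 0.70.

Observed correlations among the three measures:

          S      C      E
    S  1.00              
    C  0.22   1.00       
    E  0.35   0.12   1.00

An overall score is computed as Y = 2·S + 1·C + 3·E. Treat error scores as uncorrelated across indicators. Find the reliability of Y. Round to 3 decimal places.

Var(Y) = 2² + 1 + 3² + 2·[2·0.22 + 6·0.35 + 3·0.12] = 14 + 5.8 = 19.8.
Under uncorrelated errors the observed covariances equal the true-score covariances, so only the own-variance terms attenuate.
True-score variance = [2²·0.95 + 0.80 + 3²·0.70] + 5.8 = 10.9 + 5.8 = 16.7.
Reliability = 16.7 / 19.8 = 0.843.

0.843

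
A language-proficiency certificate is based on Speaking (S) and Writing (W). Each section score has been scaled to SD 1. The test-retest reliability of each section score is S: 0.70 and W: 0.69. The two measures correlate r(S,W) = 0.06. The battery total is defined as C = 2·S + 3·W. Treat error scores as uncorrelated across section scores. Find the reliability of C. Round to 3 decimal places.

0.709

Var(C) = 2² + 3² + 2·[6·0.06] = 13 + 0.72 = 13.72.
Because errors are independent across components, Cov(Tᵢ,Tⱼ) = Cov(Xᵢ,Xⱼ); the off-diagonal part of the true-score variance is the same as above.
True-score variance = [2²·0.70 + 3²·0.69] + 0.72 = 9.01 + 0.72 = 9.73.
Reliability = 9.73 / 13.72 = 0.709.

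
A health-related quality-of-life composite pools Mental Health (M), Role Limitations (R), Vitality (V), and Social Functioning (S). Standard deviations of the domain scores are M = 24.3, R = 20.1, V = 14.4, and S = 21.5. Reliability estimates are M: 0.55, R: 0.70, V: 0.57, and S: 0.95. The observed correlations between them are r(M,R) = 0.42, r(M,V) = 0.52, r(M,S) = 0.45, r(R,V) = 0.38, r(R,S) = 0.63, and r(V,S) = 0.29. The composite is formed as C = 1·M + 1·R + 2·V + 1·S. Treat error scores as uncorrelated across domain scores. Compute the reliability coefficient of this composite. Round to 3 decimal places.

0.854

Var(C) = 24.3² + 20.1² + 2²·14.4² + 21.5² + 2·[24.3·20.1·0.42 + 2·24.3·14.4·0.52 + 24.3·21.5·0.45 + 2·20.1·14.4·0.38 + 20.1·21.5·0.63 + 2·14.4·21.5·0.29] = 2286.19 + 2951.91 = 5238.1.
Because errors are independent across components, Cov(Tᵢ,Tⱼ) = Cov(Xᵢ,Xⱼ); the off-diagonal part of the true-score variance is the same as above.
True-score variance = [24.3²·0.55 + 20.1²·0.70 + 2²·14.4²·0.57 + 21.5²·0.95] + 2951.91 = 1519.49 + 2951.91 = 4471.41.
Reliability = 4471.41 / 5238.1 = 0.854.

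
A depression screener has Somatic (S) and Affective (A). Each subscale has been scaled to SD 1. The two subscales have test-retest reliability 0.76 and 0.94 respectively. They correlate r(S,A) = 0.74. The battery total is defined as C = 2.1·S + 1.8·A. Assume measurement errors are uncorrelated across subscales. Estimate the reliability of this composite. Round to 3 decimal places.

0.905

Var(C) = 2.1² + 1.8² + 2·[3.78·0.74] = 7.65 + 5.5944 = 13.2444.
With uncorrelated errors the cross-covariances are all true-score covariance, so they carry over unchanged; only the diagonal terms shrink to ρᵢσᵢ².
True-score variance = [2.1²·0.76 + 1.8²·0.94] + 5.5944 = 6.3972 + 5.5944 = 11.9916.
Reliability = 11.9916 / 13.2444 = 0.905.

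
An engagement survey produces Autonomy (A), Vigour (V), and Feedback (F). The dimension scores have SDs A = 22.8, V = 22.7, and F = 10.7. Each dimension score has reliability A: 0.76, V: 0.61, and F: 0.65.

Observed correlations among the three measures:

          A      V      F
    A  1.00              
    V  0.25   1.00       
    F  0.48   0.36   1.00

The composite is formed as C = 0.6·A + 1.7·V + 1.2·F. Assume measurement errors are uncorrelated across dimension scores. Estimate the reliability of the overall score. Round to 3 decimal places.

0.740

Var(C) = 0.6²·22.8² + 1.7²·22.7² + 1.2²·10.7² + 2·[1.02·22.8·22.7·0.25 + 0.72·22.8·10.7·0.48 + 2.04·22.7·10.7·0.36] = 1841.2 + 789.338 = 2630.53.
Because errors are independent across components, Cov(Tᵢ,Tⱼ) = Cov(Xᵢ,Xⱼ); the off-diagonal part of the true-score variance is the same as above.
True-score variance = [0.6²·22.8²·0.76 + 1.7²·22.7²·0.61 + 1.2²·10.7²·0.65] + 789.338 = 1157.8 + 789.338 = 1947.13.
Reliability = 1947.13 / 2630.53 = 0.740.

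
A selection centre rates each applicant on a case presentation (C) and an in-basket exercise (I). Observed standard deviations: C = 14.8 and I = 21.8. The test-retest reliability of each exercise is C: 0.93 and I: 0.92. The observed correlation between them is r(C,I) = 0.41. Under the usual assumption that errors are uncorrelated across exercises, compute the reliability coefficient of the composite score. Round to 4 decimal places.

0.9444

Var(C+I) = 14.8² + 21.8² + 2·[14.8·21.8·0.41] = 694.28 + 264.565 = 958.845.
With uncorrelated errors the cross-covariances are all true-score covariance, so they carry over unchanged; only the diagonal terms shrink to ρᵢσᵢ².
True-score variance = [14.8²·0.93 + 21.8²·0.92] + 264.565 = 640.928 + 264.565 = 905.493.
Reliability = 905.493 / 958.845 = 0.9444.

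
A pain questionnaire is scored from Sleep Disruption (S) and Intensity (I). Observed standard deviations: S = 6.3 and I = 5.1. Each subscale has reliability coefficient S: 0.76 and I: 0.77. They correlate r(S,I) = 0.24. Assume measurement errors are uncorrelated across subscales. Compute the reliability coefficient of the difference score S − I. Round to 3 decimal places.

Var(S−I) = 6.3² + 5.1² − 2·6.3·5.1·0.24 = 65.7 − 15.4224 = 50.2776.
With uncorrelated errors the cross-covariances are all true-score covariance, so they carry over unchanged; only the diagonal terms shrink to ρᵢσᵢ².
True-score variance = [6.3²·0.76 + 5.1²·0.77] − 15.4224 = 50.1921 − 15.4224 = 34.7697.
Reliability = 34.7697 / 50.2776 = 0.692.

0.692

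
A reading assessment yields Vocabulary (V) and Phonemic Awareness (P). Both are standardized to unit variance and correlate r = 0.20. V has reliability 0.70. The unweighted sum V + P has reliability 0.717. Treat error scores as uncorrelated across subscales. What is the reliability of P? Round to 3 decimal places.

Var(V+P) = 2 + 2·0.20 = 2.400.
True-score variance = ρ_V + ρ_P + 2·0.20, so 0.717 = (0.70 + ρ_P + 0.40) / 2.400.
ρ_P = 0.717·2.400 − 0.70 − 0.40 = 0.621.

0.621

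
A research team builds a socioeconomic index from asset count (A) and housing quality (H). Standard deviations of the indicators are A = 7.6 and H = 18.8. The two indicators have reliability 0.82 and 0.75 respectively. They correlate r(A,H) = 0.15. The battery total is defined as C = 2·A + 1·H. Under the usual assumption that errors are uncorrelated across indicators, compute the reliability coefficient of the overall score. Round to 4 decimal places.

0.8061

Var(C) = 2²·7.6² + 18.8² + 2·[2·7.6·18.8·0.15] = 584.48 + 85.728 = 670.208.
With uncorrelated errors the cross-covariances are all true-score covariance, so they carry over unchanged; only the diagonal terms shrink to ρᵢσᵢ².
True-score variance = [2²·7.6²·0.82 + 18.8²·0.75] + 85.728 = 454.533 + 85.728 = 540.261.
Reliability = 540.261 / 670.208 = 0.8061.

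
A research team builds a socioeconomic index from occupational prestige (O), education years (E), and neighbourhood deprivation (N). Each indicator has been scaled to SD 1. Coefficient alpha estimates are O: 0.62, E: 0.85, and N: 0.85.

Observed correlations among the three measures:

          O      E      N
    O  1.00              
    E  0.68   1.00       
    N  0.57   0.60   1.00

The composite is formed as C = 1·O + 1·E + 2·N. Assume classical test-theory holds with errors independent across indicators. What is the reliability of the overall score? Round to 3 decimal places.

Var(C) = 1 + 1 + 2² + 2·[0.68 + 2·0.57 + 2·0.60] = 6 + 6.04 = 12.04.
Because errors are independent across components, Cov(Tᵢ,Tⱼ) = Cov(Xᵢ,Xⱼ); the off-diagonal part of the true-score variance is the same as above.
True-score variance = [0.62 + 0.85 + 2²·0.85] + 6.04 = 4.87 + 6.04 = 10.91.
Reliability = 10.91 / 12.04 = 0.906.

0.906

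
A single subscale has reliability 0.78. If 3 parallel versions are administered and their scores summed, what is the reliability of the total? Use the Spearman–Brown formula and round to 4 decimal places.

ρ_k = kρ / (1 + (k−1)ρ) = 3·0.78 / (1 + 2·0.78) = 2.340 / 2.560 = 0.9141.

0.9141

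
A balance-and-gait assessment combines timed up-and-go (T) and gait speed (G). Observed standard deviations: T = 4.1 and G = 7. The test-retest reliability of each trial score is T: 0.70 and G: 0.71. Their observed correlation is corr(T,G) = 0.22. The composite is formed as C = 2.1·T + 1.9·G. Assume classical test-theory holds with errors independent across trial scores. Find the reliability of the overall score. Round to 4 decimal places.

0.7560

Var(C) = 2.1²·4.1² + 1.9²·7² + 2·[3.99·4.1·7·0.22] = 251.022 + 50.3857 = 301.408.
Because errors are independent across components, Cov(Tᵢ,Tⱼ) = Cov(Xᵢ,Xⱼ); the off-diagonal part of the true-score variance is the same as above.
True-score variance = [2.1²·4.1²·0.70 + 1.9²·7²·0.71] + 50.3857 = 177.484 + 50.3857 = 227.87.
Reliability = 227.87 / 301.408 = 0.7560.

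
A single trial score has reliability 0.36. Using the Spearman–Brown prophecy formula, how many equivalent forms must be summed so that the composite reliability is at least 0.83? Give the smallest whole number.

9

k ≥ ρ*(1−ρ₁)/(ρ₁(1−ρ*)) = 0.83·0.64 / (0.36·0.17) = 8.680.
Smallest integer k = 9.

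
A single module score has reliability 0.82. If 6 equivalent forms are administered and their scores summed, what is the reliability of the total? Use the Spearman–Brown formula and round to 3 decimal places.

ρ_k = kρ / (1 + (k−1)ρ) = 6·0.82 / (1 + 5·0.82) = 4.920 / 5.100 = 0.965.

0.965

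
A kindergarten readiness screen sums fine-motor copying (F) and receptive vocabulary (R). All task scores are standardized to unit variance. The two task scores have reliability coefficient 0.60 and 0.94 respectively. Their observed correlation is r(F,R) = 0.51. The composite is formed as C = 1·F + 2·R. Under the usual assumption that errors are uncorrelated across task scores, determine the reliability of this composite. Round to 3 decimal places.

0.909

Var(C) = 1 + 2² + 2·[2·0.51] = 5 + 2.04 = 7.04.
Under uncorrelated errors the observed covariances equal the true-score covariances, so only the own-variance terms attenuate.
True-score variance = [0.60 + 2²·0.94] + 2.04 = 4.36 + 2.04 = 6.4.
Reliability = 6.4 / 7.04 = 0.909.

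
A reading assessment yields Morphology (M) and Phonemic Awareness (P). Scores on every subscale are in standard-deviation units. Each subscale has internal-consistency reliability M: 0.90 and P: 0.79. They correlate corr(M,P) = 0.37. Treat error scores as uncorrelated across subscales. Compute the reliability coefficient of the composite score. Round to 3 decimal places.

Var(M+P) = 2 + 2·[0.37] = 2 + 0.74 = 2.74.
With uncorrelated errors the cross-covariances are all true-score covariance, so they carry over unchanged; only the diagonal terms shrink to ρᵢσᵢ².
True-score variance = [0.90 + 0.79] + 0.74 = 1.69 + 0.74 = 2.43.
Reliability = 2.43 / 2.74 = 0.887.

0.887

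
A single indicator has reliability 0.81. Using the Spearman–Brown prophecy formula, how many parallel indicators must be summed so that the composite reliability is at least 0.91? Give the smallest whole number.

3

k ≥ ρ*(1−ρ₁)/(ρ₁(1−ρ*)) = 0.91·0.19 / (0.81·0.09) = 2.372.
Smallest integer k = 3.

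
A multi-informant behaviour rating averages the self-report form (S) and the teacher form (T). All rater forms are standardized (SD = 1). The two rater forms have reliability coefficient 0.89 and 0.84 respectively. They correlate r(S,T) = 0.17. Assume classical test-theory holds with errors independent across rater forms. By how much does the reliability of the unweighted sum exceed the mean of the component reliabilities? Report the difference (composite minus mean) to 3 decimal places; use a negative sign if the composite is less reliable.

Var(sum) = 2 + 0.34 = 2.34; true-score variance = 1.73 + 0.34 = 2.07; composite reliability = 0.8846.
Mean component reliability = 0.8650.
Difference = 0.8846 − 0.8650 = 0.020.

0.020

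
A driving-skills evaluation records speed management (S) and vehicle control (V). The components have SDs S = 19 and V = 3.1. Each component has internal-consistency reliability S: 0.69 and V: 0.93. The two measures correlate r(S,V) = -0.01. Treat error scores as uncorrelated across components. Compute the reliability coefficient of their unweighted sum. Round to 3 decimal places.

Var(S+V) = 19² + 3.1² + 2·[19·3.1·(-0.01)] = 370.61 − 1.178 = 369.432.
Because errors are independent across components, Cov(Tᵢ,Tⱼ) = Cov(Xᵢ,Xⱼ); the off-diagonal part of the true-score variance is the same as above.
True-score variance = [19²·0.69 + 3.1²·0.93] − 1.178 = 258.027 − 1.178 = 256.849.
Reliability = 256.849 / 369.432 = 0.695.

0.695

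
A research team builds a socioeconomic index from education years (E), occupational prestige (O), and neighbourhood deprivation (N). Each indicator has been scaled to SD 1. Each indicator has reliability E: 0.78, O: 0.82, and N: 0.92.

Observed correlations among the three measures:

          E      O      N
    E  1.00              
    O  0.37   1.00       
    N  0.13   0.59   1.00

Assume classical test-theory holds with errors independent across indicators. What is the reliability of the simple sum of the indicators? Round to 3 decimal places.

0.907

Var(E+O+N) = 3 + 2·[0.37 + 0.13 + 0.59] = 3 + 2.18 = 5.18.
Under uncorrelated errors the observed covariances equal the true-score covariances, so only the own-variance terms attenuate.
True-score variance = [0.78 + 0.82 + 0.92] + 2.18 = 2.52 + 2.18 = 4.7.
Reliability = 4.7 / 5.18 = 0.907.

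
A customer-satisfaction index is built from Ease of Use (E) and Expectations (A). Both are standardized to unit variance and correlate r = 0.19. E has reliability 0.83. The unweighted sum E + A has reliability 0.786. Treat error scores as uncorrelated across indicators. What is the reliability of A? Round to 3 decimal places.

0.661

Var(E+A) = 2 + 2·0.19 = 2.380.
True-score variance = ρ_E + ρ_A + 2·0.19, so 0.786 = (0.83 + ρ_A + 0.38) / 2.380.
ρ_A = 0.786·2.380 − 0.83 − 0.38 = 0.661.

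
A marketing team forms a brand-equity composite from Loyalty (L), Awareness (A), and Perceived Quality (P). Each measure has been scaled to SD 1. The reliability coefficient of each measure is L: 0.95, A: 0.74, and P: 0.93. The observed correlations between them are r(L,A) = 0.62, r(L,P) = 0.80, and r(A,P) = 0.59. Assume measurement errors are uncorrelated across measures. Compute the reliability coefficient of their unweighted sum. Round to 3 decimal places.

0.946

Var(L+A+P) = 3 + 2·[0.62 + 0.80 + 0.59] = 3 + 4.02 = 7.02.
Under uncorrelated errors the observed covariances equal the true-score covariances, so only the own-variance terms attenuate.
True-score variance = [0.95 + 0.74 + 0.93] + 4.02 = 2.62 + 4.02 = 6.64.
Reliability = 6.64 / 7.02 = 0.946.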